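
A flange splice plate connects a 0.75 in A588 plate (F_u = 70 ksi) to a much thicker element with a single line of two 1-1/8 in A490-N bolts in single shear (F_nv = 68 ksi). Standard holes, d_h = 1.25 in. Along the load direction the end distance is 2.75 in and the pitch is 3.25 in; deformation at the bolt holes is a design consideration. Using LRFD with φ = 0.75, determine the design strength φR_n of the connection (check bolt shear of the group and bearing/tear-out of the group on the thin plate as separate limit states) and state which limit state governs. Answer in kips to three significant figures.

101 kips (bolt shear governs)

Bolt shear: A_b = π·1.125²/4 = 0.994 in²; R_n = 68 × 0.994 × 2 × 1 = 135.2 kips → 0.75 × 135.2 = 101 kips.
Bearing (1.2 l_c t F_u ≤ 2.4 d t F_u): upper limit = 2.4·1.125·0.75·70 = 141.8 kips.
  Edge l_c = 2.75 − 1.25/2 = 2.125 → r_n = 133.9 kips; interior l_c = 3.25 − 1.25 = 2 → r_n = 126 kips.
  R_n,bearing = 1·133.9 + 1·126 = 259.9 kips → 0.75 × 259.9 = 195 kips.
Bolt shear governs: 101 kips.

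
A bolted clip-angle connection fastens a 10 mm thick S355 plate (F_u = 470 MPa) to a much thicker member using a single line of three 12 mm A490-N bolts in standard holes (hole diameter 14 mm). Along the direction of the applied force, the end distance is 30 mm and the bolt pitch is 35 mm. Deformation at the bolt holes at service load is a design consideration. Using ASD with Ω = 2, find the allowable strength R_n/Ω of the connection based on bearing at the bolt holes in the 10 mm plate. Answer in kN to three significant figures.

183 kN

Per bolt r_n = 1.2 l_c t F_u ≤ 2.4 d t F_u; upper limit = 2.4 × 12 × 10 × 470 / 1000 = 135.4 kN.
Edge bolt: l_c = 30 − 14/2 = 23 mm → 1.2 × 23 × 10 × 470 / 1000 = 129.7 → r_n = 129.7 kN.
Interior bolts: l_c = 35 − 14 = 21 mm → 1.2 × 21 × 10 × 470 / 1000 = 118.4 → r_n = 118.4 kN.
R_n = 1 × 129.7 + 2 × 118.4 = 366.6 kN.
Allowable strength R_n/Ω = 366.6 / 2 = 183 kN.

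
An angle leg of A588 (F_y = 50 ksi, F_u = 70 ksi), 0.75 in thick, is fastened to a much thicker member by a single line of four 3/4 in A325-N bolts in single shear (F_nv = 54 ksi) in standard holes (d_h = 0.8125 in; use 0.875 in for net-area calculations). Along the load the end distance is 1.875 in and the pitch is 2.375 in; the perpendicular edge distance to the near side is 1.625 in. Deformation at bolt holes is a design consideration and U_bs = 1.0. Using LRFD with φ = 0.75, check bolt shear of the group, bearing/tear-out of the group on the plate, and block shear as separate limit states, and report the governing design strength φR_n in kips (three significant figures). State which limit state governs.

71.6 kips (bolt shear governs)

Bolt shear: A_b = π·0.75²/4 = 0.4418 in²; R_n = 54 × 0.4418 × 4 × 1 = 95.43 kips → 0.75 × 95.43 = 71.6 kips.
Bearing: edge l_c = 1.469, r_n = 92.53 kips; interior l_c = 1.562, r_n = 94.5 kips; R_n = 92.53 + 3·94.5 = 376 kips → 282 kips.
Block shear: A_gv = 6.75, A_nv = 4.453, A_nt = 0.8906 in²; R_n = min(0.6F_uA_nv, 0.6F_yA_gv) + U_bs·F_u·A_nt = 249.4 kips → 187 kips.
Bolt shear governs: 71.6 kips.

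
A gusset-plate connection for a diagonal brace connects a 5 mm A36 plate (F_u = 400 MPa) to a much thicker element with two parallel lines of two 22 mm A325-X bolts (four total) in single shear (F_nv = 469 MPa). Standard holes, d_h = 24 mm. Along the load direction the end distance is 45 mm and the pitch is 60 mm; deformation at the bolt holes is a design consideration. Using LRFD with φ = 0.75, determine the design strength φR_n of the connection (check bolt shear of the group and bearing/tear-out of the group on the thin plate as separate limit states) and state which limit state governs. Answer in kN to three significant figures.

Bolt shear: A_b = π·22²/4 = 380.1 mm²; R_n = 469 × 380.1 × 4 × 1 / 1000 = 713.1 kN → 0.75 × 713.1 = 535 kN.
Bearing (1.2 l_c t F_u ≤ 2.4 d t F_u): upper limit = 2.4·22·5·400 / 1000 = 105.6 kN.
  Edge l_c = 45 − 24/2 = 33 → r_n = 79.2 kN; interior l_c = 60 − 24 = 36 → r_n = 86.4 kN.
  R_n,bearing = 2·79.2 + 2·86.4 = 331.2 kN → 0.75 × 331.2 = 248 kN.
Bearing governs: 248 kN.

248 kN (bearing governs)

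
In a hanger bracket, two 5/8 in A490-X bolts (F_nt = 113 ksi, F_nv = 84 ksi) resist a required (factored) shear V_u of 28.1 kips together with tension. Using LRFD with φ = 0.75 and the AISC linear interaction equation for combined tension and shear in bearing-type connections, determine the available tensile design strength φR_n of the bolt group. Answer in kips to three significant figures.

A_b = π·0.625²/4 = 0.3068 in²; f_rv = 28.1 / (2 × 0.3068) = 45.8 ksi.
F'_nt = 1.3 F_nt − (F_nt / φF_nv) f_rv = 1.3·113 − (113/(0.75·84))·45.8 = 64.76 ksi, capped at F_nt → F'_nt = 64.76 ksi.
R_n = F'_nt · A_b · n = 64.76 × 0.3068 × 2 = 39.74 kips.
Design strength φR_n = 0.75 × 39.74 = 29.8 kips.

29.8 kips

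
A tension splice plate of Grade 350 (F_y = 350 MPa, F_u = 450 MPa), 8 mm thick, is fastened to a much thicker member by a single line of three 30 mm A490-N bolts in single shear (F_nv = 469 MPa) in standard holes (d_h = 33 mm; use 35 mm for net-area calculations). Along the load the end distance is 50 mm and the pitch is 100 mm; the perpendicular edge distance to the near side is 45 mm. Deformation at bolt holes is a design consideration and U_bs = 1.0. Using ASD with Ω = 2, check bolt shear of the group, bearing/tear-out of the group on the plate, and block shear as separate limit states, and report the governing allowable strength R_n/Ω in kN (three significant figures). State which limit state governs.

225 kN (block shear governs)

Bolt shear: A_b = π·30²/4 = 706.9 mm²; R_n = 469 × 706.9 × 3 × 1 / 1000 = 994.5 kN → 994.5 / 2 = 497 kN.
Bearing: edge l_c = 33.5, r_n = 144.7 kN; interior l_c = 67, r_n = 259.2 kN; R_n = 144.7 + 2·259.2 = 663.1 kN → 332 kN.
Block shear: A_gv = 2000, A_nv = 1300, A_nt = 220 mm²; R_n = min(0.6F_uA_nv, 0.6F_yA_gv) + U_bs·F_u·A_nt = 450 kN → 225 kN.
Block shear governs: 225 kN.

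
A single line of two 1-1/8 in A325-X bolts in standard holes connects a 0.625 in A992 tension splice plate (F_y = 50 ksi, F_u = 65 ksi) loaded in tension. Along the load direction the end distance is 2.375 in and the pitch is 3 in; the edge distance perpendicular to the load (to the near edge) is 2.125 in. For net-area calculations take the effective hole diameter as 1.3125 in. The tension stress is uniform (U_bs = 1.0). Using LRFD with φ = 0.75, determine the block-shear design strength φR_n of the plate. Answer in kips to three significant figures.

Shear plane L_v = 2.375 + 1·3 = 5.375 in; A_gv = 5.375 × 0.625 = 3.359 in².
A_nv = (5.375 − 1.5·1.3125) × 0.625 = 2.129 in².
A_nt = (2.125 − 0.5·1.3125) × 0.625 = 0.918 in².
0.6 F_u A_nv = 83.03 kips; 0.6 F_y A_gv = 100.8 kips → shear rupture governs the shear term.
R_n = 83.03 + 1.0 × 65 × 0.918 = 142.7 kips.
Design strength φR_n = 0.75 × 142.7 = 107 kips.

107 kips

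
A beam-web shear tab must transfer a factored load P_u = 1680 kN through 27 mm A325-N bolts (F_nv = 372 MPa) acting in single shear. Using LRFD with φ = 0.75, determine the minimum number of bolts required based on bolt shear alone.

A_b = π·27²/4 = 572.6 mm².
Per-bolt design strength φR_n = 0.75 × 372 × 572.6 × 1 / 1000 = 159.7 kN.
n ≥ 1680 / 159.7 = 10.52 → use 11 bolts.

11 bolts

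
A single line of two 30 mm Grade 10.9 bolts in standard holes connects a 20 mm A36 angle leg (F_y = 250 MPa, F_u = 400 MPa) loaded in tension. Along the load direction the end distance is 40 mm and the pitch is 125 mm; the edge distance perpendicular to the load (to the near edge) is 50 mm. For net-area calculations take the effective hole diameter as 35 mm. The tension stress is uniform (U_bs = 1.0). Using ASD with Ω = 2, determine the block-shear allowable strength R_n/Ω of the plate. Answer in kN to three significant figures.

Shear plane L_v = 40 + 1·125 = 165 mm; A_gv = 165 × 20 = 3300 mm².
A_nv = (165 − 1.5·35) × 20 = 2250 mm².
A_nt = (50 − 0.5·35) × 20 = 650 mm².
0.6 F_u A_nv = 540 kN; 0.6 F_y A_gv = 495 kN → shear yielding governs the shear term.
R_n = 495 + 1.0 × 400 × 650 / 1000 = 755 kN.
Allowable strength R_n/Ω = 755 / 2 = 378 kN.

378 kN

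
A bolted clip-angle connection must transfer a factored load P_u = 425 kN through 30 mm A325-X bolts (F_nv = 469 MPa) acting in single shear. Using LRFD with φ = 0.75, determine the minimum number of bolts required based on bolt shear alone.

A_b = π·30²/4 = 706.9 mm².
Per-bolt design strength φR_n = 0.75 × 469 × 706.9 × 1 / 1000 = 248.6 kN.
n ≥ 425 / 248.6 = 1.709 → use 2 bolts.

2 bolts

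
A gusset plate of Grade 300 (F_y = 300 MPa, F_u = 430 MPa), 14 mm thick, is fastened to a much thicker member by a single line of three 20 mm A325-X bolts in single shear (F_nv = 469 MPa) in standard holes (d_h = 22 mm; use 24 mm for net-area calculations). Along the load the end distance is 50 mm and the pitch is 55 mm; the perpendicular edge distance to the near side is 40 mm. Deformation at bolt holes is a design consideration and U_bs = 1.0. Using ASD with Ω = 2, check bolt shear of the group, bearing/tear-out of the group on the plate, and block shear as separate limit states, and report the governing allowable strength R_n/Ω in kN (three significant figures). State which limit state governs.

Bolt shear: A_b = π·20²/4 = 314.2 mm²; R_n = 469 × 314.2 × 3 × 1 / 1000 = 442 kN → 442 / 2 = 221 kN.
Bearing: edge l_c = 39, r_n = 281.7 kN; interior l_c = 33, r_n = 238.4 kN; R_n = 281.7 + 2·238.4 = 758.5 kN → 379 kN.
Block shear: A_gv = 2240, A_nv = 1400, A_nt = 392 mm²; R_n = min(0.6F_uA_nv, 0.6F_yA_gv) + U_bs·F_u·A_nt = 529.8 kN → 265 kN.
Bolt shear governs: 221 kN.

221 kN (bolt shear governs)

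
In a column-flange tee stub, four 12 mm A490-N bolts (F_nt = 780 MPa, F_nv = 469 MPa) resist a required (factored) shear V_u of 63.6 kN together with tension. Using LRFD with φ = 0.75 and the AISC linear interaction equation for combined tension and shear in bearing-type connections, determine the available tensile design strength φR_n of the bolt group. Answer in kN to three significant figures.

A_b = π·12²/4 = 113.1 mm²; f_rv = 63.6 × 1000 / (4 × 113.1) = 140.6 MPa.
F'_nt = 1.3 F_nt − (F_nt / φF_nv) f_rv = 1.3·780 − (780/(0.75·469))·140.6 = 702.3 MPa, capped at F_nt → F'_nt = 702.3 MPa.
R_n = F'_nt · A_b · n = 702.3 × 113.1 × 4 / 1000 = 317.7 kN.
Design strength φR_n = 0.75 × 317.7 = 238 kN.

238 kN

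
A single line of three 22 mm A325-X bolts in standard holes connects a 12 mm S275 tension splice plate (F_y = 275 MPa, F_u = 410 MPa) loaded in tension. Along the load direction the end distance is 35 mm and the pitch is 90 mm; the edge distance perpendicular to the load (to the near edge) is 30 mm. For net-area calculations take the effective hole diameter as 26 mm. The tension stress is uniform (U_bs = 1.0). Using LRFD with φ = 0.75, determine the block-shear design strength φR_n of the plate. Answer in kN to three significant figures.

Shear plane L_v = 35 + 2·90 = 215 mm; A_gv = 215 × 12 = 2580 mm².
A_nv = (215 − 2.5·26) × 12 = 1800 mm².
A_nt = (30 − 0.5·26) × 12 = 204 mm².
0.6 F_u A_nv = 442.8 kN; 0.6 F_y A_gv = 425.7 kN → shear yielding governs the shear term.
R_n = 425.7 + 1.0 × 410 × 204 / 1000 = 509.3 kN.
Design strength φR_n = 0.75 × 509.3 = 382 kN.

382 kN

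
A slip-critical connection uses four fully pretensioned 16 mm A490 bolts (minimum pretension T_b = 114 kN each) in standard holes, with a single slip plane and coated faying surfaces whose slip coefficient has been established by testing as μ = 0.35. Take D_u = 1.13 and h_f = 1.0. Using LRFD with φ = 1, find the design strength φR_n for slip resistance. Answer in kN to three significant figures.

R_n = μ · D_u · h_f · T_b · n_s · n_b = 0.35 × 1.13 × 1.0 × 114 × 1 × 4 = 180.3 kN.
Design strength φR_n = 1 × 180.3 = 180 kN.

180 kN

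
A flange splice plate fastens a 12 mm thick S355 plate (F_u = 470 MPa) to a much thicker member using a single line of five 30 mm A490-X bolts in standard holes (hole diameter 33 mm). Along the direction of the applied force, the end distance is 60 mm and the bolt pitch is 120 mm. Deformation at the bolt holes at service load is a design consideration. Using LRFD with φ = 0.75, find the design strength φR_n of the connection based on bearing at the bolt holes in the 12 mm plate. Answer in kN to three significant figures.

Per bolt r_n = 1.2 l_c t F_u ≤ 2.4 d t F_u; upper limit = 2.4 × 30 × 12 × 470 / 1000 = 406.1 kN.
Edge bolt: l_c = 60 − 33/2 = 43.5 mm → 1.2 × 43.5 × 12 × 470 / 1000 = 294.4 → r_n = 294.4 kN.
Interior bolts: l_c = 120 − 33 = 87 mm → 1.2 × 87 × 12 × 470 / 1000 = 588.8 → r_n = 406.1 kN.
R_n = 1 × 294.4 + 4 × 406.1 = 1919 kN.
Design strength φR_n = 0.75 × 1919 = 1440 kN.

1440 kN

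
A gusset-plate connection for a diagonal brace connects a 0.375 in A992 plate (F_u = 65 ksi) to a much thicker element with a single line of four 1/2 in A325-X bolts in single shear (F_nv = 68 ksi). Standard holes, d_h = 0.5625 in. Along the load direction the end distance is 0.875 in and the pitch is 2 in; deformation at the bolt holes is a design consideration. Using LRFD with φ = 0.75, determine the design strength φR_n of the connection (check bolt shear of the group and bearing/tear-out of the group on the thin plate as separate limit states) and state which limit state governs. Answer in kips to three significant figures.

40.1 kips (bolt shear governs)

Bolt shear: A_b = π·0.5²/4 = 0.1963 in²; R_n = 68 × 0.1963 × 4 × 1 = 53.41 kips → 0.75 × 53.41 = 40.1 kips.
Bearing (1.2 l_c t F_u ≤ 2.4 d t F_u): upper limit = 2.4·0.5·0.375·65 = 29.25 kips.
  Edge l_c = 0.875 − 0.5625/2 = 0.5938 → r_n = 17.37 kips; interior l_c = 2 − 0.5625 = 1.438 → r_n = 29.25 kips.
  R_n,bearing = 1·17.37 + 3·29.25 = 105.1 kips → 0.75 × 105.1 = 78.8 kips.
Bolt shear governs: 40.1 kips.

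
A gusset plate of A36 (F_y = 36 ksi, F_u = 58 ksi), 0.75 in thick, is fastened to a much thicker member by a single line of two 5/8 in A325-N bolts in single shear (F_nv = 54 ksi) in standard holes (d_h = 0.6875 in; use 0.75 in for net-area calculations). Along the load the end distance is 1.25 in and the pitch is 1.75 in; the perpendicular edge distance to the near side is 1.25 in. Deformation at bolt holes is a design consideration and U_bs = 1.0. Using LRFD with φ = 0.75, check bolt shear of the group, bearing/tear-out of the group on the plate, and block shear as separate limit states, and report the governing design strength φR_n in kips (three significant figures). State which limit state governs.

24.9 kips (bolt shear governs)

Bolt shear: A_b = π·0.625²/4 = 0.3068 in²; R_n = 54 × 0.3068 × 2 × 1 = 33.13 kips → 0.75 × 33.13 = 24.9 kips.
Bearing: edge l_c = 0.9062, r_n = 47.31 kips; interior l_c = 1.062, r_n = 55.46 kips; R_n = 47.31 + 1·55.46 = 102.8 kips → 77.1 kips.
Block shear: A_gv = 2.25, A_nv = 1.406, A_nt = 0.6562 in²; R_n = min(0.6F_uA_nv, 0.6F_yA_gv) + U_bs·F_u·A_nt = 86.66 kips → 65 kips.
Bolt shear governs: 24.9 kips.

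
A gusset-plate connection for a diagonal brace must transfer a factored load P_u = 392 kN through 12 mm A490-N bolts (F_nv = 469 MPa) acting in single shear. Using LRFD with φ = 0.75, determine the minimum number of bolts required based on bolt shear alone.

10 bolts

A_b = π·12²/4 = 113.1 mm².
Per-bolt design strength φR_n = 0.75 × 469 × 113.1 × 1 / 1000 = 39.78 kN.
n ≥ 392 / 39.78 = 9.854 → use 10 bolts.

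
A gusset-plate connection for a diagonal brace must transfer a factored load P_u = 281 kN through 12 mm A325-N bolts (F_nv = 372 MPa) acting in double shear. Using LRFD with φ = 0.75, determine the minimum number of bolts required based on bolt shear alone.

5 bolts

A_b = π·12²/4 = 113.1 mm².
Per-bolt design strength φR_n = 0.75 × 372 × 113.1 × 2 / 1000 = 63.11 kN.
n ≥ 281 / 63.11 = 4.453 → use 5 bolts.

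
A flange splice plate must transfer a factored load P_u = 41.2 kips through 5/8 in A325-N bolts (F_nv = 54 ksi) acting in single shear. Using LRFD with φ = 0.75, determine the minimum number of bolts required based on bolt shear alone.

A_b = π·0.625²/4 = 0.3068 in².
Per-bolt design strength φR_n = 0.75 × 54 × 0.3068 × 1 = 12.43 kips.
n ≥ 41.2 / 12.43 = 3.316 → use 4 bolts.

4 bolts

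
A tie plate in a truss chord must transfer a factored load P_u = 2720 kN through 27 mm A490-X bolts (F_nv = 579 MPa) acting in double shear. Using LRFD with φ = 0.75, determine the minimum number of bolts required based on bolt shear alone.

6 bolts

A_b = π·27²/4 = 572.6 mm².
Per-bolt design strength φR_n = 0.75 × 579 × 572.6 × 2 / 1000 = 497.3 kN.
n ≥ 2720 / 497.3 = 5.47 → use 6 bolts.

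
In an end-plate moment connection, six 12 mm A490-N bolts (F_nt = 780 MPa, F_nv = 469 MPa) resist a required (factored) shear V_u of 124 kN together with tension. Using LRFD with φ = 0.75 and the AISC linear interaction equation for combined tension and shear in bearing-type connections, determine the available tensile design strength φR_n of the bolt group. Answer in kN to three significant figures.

A_b = π·12²/4 = 113.1 mm²; f_rv = 124 × 1000 / (6 × 113.1) = 182.7 MPa.
F'_nt = 1.3 F_nt − (F_nt / φF_nv) f_rv = 1.3·780 − (780/(0.75·469))·182.7 = 608.8 MPa, capped at F_nt → F'_nt = 608.8 MPa.
R_n = F'_nt · A_b · n = 608.8 × 113.1 × 6 / 1000 = 413.1 kN.
Design strength φR_n = 0.75 × 413.1 = 310 kN.

310 kN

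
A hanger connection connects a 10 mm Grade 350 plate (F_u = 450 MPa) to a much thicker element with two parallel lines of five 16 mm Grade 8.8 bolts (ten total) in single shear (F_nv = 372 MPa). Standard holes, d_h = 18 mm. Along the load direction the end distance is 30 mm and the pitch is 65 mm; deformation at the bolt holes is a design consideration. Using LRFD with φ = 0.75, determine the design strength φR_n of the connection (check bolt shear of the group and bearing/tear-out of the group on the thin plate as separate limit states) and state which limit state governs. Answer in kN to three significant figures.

561 kN (bolt shear governs)

Bolt shear: A_b = π·16²/4 = 201.1 mm²; R_n = 372 × 201.1 × 10 × 1 / 1000 = 748 kN → 0.75 × 748 = 561 kN.
Bearing (1.2 l_c t F_u ≤ 2.4 d t F_u): upper limit = 2.4·16·10·450 / 1000 = 172.8 kN.
  Edge l_c = 30 − 18/2 = 21 → r_n = 113.4 kN; interior l_c = 65 − 18 = 47 → r_n = 172.8 kN.
  R_n,bearing = 2·113.4 + 8·172.8 = 1609 kN → 0.75 × 1609 = 1210 kN.
Bolt shear governs: 561 kN.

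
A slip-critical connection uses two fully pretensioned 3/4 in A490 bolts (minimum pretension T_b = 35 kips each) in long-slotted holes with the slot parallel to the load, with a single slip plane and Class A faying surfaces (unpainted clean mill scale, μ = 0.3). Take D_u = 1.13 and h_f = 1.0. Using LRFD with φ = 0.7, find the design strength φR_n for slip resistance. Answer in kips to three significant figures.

R_n = μ · D_u · h_f · T_b · n_s · n_b = 0.3 × 1.13 × 1.0 × 35 × 1 × 2 = 23.73 kips.
Design strength φR_n = 0.7 × 23.73 = 16.6 kips.

16.6 kips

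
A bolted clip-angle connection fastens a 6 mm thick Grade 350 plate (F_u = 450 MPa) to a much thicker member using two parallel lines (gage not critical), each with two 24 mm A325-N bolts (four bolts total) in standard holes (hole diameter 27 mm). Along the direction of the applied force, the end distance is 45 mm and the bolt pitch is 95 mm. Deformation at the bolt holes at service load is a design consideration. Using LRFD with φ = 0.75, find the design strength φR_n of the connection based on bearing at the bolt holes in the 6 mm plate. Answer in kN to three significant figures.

386 kN

Per bolt r_n = 1.2 l_c t F_u ≤ 2.4 d t F_u; upper limit = 2.4 × 24 × 6 × 450 / 1000 = 155.5 kN.
Edge bolt: l_c = 45 − 27/2 = 31.5 mm → 1.2 × 31.5 × 6 × 450 / 1000 = 102.1 → r_n = 102.1 kN.
Interior bolts: l_c = 95 − 27 = 68 mm → 1.2 × 68 × 6 × 450 / 1000 = 220.3 → r_n = 155.5 kN.
R_n = 2 × 102.1 + 2 × 155.5 = 515.2 kN.
Design strength φR_n = 0.75 × 515.2 = 386 kN.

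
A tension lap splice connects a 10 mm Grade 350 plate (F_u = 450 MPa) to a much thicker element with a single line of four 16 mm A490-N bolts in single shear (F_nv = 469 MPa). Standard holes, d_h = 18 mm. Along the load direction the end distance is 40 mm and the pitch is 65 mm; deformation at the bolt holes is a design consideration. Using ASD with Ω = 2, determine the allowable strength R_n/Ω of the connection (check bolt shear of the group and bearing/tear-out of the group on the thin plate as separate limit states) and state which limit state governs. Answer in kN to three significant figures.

189 kN (bolt shear governs)

Bolt shear: A_b = π·16²/4 = 201.1 mm²; R_n = 469 × 201.1 × 4 × 1 / 1000 = 377.2 kN → 377.2 / 2 = 189 kN.
Bearing (1.2 l_c t F_u ≤ 2.4 d t F_u): upper limit = 2.4·16·10·450 / 1000 = 172.8 kN.
  Edge l_c = 40 − 18/2 = 31 → r_n = 167.4 kN; interior l_c = 65 − 18 = 47 → r_n = 172.8 kN.
  R_n,bearing = 1·167.4 + 3·172.8 = 685.8 kN → 685.8 / 2 = 343 kN.
Bolt shear governs: 189 kN.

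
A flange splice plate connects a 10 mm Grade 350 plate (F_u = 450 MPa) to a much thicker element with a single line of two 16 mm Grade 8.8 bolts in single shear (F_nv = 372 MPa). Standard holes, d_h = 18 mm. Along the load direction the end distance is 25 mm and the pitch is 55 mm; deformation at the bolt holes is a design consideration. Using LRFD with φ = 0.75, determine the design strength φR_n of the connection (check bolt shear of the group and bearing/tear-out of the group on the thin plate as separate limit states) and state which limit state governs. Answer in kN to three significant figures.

Bolt shear: A_b = π·16²/4 = 201.1 mm²; R_n = 372 × 201.1 × 2 × 1 / 1000 = 149.6 kN → 0.75 × 149.6 = 112 kN.
Bearing (1.2 l_c t F_u ≤ 2.4 d t F_u): upper limit = 2.4·16·10·450 / 1000 = 172.8 kN.
  Edge l_c = 25 − 18/2 = 16 → r_n = 86.4 kN; interior l_c = 55 − 18 = 37 → r_n = 172.8 kN.
  R_n,bearing = 1·86.4 + 1·172.8 = 259.2 kN → 0.75 × 259.2 = 194 kN.
Bolt shear governs: 112 kN.

112 kN (bolt shear governs)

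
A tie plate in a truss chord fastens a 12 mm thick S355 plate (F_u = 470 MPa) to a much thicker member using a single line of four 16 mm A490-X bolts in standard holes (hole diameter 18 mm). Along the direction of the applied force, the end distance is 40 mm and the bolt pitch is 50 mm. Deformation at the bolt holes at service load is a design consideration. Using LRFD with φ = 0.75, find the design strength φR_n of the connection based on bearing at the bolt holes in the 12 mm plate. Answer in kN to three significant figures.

645 kN

Per bolt r_n = 1.2 l_c t F_u ≤ 2.4 d t F_u; upper limit = 2.4 × 16 × 12 × 470 / 1000 = 216.6 kN.
Edge bolt: l_c = 40 − 18/2 = 31 mm → 1.2 × 31 × 12 × 470 / 1000 = 209.8 → r_n = 209.8 kN.
Interior bolts: l_c = 50 − 18 = 32 mm → 1.2 × 32 × 12 × 470 / 1000 = 216.6 → r_n = 216.6 kN.
R_n = 1 × 209.8 + 3 × 216.6 = 859.5 kN.
Design strength φR_n = 0.75 × 859.5 = 645 kN.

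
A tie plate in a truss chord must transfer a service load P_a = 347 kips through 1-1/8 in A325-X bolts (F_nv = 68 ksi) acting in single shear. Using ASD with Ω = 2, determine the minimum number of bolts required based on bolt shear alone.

11 bolts

A_b = π·1.125²/4 = 0.994 in².
Per-bolt allowable strength R_n/Ω = 68 × 0.994 × 1 / 2 = 33.8 kips.
n ≥ 347 / 33.8 = 10.27 → use 11 bolts.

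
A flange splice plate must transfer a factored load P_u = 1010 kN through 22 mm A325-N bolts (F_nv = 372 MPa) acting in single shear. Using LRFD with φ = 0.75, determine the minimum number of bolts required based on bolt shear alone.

10 bolts

A_b = π·22²/4 = 380.1 mm².
Per-bolt design strength φR_n = 0.75 × 372 × 380.1 × 1 / 1000 = 106.1 kN.
n ≥ 1010 / 106.1 = 9.523 → use 10 bolts.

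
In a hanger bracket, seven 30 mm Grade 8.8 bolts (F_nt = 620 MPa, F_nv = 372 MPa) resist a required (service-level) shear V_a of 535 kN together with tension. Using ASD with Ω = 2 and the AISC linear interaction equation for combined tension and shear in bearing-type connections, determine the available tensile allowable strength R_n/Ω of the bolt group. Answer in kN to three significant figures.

1100 kN

A_b = π·30²/4 = 706.9 mm²; f_rv = 535 × 1000 / (7 × 706.9) = 108.1 MPa.
F'_nt = 1.3 F_nt − (Ω F_nt / F_nv) f_rv = 1.3·620 − (2·620/372)·108.1 = 445.6 MPa, capped at F_nt → F'_nt = 445.6 MPa.
R_n = F'_nt · A_b · n = 445.6 × 706.9 × 7 / 1000 = 2205 kN.
Allowable strength R_n/Ω = 2205 / 2 = 1100 kN.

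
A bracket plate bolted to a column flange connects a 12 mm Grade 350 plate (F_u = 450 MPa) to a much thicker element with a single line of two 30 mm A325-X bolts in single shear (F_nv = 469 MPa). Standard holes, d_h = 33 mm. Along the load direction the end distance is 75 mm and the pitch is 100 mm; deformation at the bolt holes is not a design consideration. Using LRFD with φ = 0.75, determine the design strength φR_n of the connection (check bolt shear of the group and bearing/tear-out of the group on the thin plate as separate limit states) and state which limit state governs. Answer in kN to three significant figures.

497 kN (bolt shear governs)

Bolt shear: A_b = π·30²/4 = 706.9 mm²; R_n = 469 × 706.9 × 2 × 1 / 1000 = 663 kN → 0.75 × 663 = 497 kN.
Bearing (1.5 l_c t F_u ≤ 3.0 d t F_u): upper limit = 3.0·30·12·450 / 1000 = 486 kN.
  Edge l_c = 75 − 33/2 = 58.5 → r_n = 473.9 kN; interior l_c = 100 − 33 = 67 → r_n = 486 kN.
  R_n,bearing = 1·473.9 + 1·486 = 959.9 kN → 0.75 × 959.9 = 720 kN.
Bolt shear governs: 497 kN.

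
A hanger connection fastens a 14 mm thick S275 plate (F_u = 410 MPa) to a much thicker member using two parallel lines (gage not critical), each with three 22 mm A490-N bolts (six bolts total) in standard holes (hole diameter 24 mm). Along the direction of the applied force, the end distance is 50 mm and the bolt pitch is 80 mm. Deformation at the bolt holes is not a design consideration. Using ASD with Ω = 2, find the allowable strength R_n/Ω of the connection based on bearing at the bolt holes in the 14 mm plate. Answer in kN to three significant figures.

1080 kN

Per bolt r_n = 1.5 l_c t F_u ≤ 3.0 d t F_u; upper limit = 3.0 × 22 × 14 × 410 / 1000 = 378.8 kN.
Edge bolt: l_c = 50 − 24/2 = 38 mm → 1.5 × 38 × 14 × 410 / 1000 = 327.2 → r_n = 327.2 kN.
Interior bolts: l_c = 80 − 24 = 56 mm → 1.5 × 56 × 14 × 410 / 1000 = 482.2 → r_n = 378.8 kN.
R_n = 2 × 327.2 + 4 × 378.8 = 2170 kN.
Allowable strength R_n/Ω = 2170 / 2 = 1080 kN.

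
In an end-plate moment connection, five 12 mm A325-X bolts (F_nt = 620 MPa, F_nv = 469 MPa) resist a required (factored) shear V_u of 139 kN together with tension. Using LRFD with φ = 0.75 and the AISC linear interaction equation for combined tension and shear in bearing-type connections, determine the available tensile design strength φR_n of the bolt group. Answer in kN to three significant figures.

158 kN

A_b = π·12²/4 = 113.1 mm²; f_rv = 139 × 1000 / (5 × 113.1) = 245.8 MPa.
F'_nt = 1.3 F_nt − (F_nt / φF_nv) f_rv = 1.3·620 − (620/(0.75·469))·245.8 = 372.7 MPa, capped at F_nt → F'_nt = 372.7 MPa.
R_n = F'_nt · A_b · n = 372.7 × 113.1 × 5 / 1000 = 210.8 kN.
Design strength φR_n = 0.75 × 210.8 = 158 kN.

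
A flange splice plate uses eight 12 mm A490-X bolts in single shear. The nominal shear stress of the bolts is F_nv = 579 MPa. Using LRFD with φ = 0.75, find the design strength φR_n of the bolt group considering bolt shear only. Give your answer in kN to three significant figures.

393 kN

A_b = π × 12² / 4 = 113.1 mm².
R_n = F_nv · A_b · n · n_s = 579 × 113.1 × 8 × 1 / 1000 = 523.9 kN.
Design strength φR_n = 0.75 × 523.9 = 393 kN.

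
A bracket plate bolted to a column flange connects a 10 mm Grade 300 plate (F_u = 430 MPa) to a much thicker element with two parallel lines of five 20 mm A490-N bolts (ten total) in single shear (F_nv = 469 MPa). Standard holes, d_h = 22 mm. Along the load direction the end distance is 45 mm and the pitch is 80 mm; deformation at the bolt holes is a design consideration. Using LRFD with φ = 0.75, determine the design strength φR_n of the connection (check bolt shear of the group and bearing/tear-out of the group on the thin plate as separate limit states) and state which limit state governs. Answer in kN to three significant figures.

1110 kN (bolt shear governs)

Bolt shear: A_b = π·20²/4 = 314.2 mm²; R_n = 469 × 314.2 × 10 × 1 / 1000 = 1473 kN → 0.75 × 1473 = 1110 kN.
Bearing (1.2 l_c t F_u ≤ 2.4 d t F_u): upper limit = 2.4·20·10·430 / 1000 = 206.4 kN.
  Edge l_c = 45 − 22/2 = 34 → r_n = 175.4 kN; interior l_c = 80 − 22 = 58 → r_n = 206.4 kN.
  R_n,bearing = 2·175.4 + 8·206.4 = 2002 kN → 0.75 × 2002 = 1500 kN.
Bolt shear governs: 1110 kN.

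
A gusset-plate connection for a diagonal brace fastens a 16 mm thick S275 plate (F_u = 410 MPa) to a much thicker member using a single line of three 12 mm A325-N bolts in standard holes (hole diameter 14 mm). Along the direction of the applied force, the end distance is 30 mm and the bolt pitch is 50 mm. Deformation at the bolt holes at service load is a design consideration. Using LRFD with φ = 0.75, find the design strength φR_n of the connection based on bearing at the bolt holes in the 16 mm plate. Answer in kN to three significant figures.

Per bolt r_n = 1.2 l_c t F_u ≤ 2.4 d t F_u; upper limit = 2.4 × 12 × 16 × 410 / 1000 = 188.9 kN.
Edge bolt: l_c = 30 − 14/2 = 23 mm → 1.2 × 23 × 16 × 410 / 1000 = 181.1 → r_n = 181.1 kN.
Interior bolts: l_c = 50 − 14 = 36 mm → 1.2 × 36 × 16 × 410 / 1000 = 283.4 → r_n = 188.9 kN.
R_n = 1 × 181.1 + 2 × 188.9 = 558.9 kN.
Design strength φR_n = 0.75 × 558.9 = 419 kN.

419 kN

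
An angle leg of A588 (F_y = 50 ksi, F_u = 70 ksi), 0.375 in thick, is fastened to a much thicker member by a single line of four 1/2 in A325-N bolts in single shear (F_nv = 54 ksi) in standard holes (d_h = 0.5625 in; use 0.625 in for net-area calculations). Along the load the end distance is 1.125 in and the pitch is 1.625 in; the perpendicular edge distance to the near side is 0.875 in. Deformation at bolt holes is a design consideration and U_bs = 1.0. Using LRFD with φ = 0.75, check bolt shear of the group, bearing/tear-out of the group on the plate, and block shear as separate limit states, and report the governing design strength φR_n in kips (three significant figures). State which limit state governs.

31.8 kips (bolt shear governs)

Bolt shear: A_b = π·0.5²/4 = 0.1963 in²; R_n = 54 × 0.1963 × 4 × 1 = 42.41 kips → 0.75 × 42.41 = 31.8 kips.
Bearing: edge l_c = 0.8438, r_n = 26.58 kips; interior l_c = 1.062, r_n = 31.5 kips; R_n = 26.58 + 3·31.5 = 121.1 kips → 90.8 kips.
Block shear: A_gv = 2.25, A_nv = 1.43, A_nt = 0.2109 in²; R_n = min(0.6F_uA_nv, 0.6F_yA_gv) + U_bs·F_u·A_nt = 74.81 kips → 56.1 kips.
Bolt shear governs: 31.8 kips.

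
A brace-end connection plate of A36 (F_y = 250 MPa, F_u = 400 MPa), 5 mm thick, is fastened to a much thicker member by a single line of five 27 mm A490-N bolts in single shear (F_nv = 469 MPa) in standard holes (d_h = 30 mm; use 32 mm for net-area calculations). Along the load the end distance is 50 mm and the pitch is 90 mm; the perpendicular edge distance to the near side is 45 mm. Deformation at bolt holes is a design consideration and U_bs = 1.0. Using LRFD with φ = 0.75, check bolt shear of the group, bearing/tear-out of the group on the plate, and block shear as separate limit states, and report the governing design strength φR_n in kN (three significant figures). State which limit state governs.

Bolt shear: A_b = π·27²/4 = 572.6 mm²; R_n = 469 × 572.6 × 5 × 1 / 1000 = 1343 kN → 0.75 × 1343 = 1010 kN.
Bearing: edge l_c = 35, r_n = 84 kN; interior l_c = 60, r_n = 129.6 kN; R_n = 84 + 4·129.6 = 602.4 kN → 452 kN.
Block shear: A_gv = 2050, A_nv = 1330, A_nt = 145 mm²; R_n = min(0.6F_uA_nv, 0.6F_yA_gv) + U_bs·F_u·A_nt = 365.5 kN → 274 kN.
Block shear governs: 274 kN.

274 kN (block shear governs)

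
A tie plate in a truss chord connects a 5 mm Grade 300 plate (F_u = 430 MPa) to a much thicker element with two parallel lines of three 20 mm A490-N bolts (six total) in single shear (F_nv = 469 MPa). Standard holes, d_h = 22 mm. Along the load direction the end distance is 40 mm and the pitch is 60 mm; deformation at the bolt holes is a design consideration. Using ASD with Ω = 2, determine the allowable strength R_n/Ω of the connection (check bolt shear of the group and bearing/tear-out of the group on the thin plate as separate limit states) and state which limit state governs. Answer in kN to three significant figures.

Bolt shear: A_b = π·20²/4 = 314.2 mm²; R_n = 469 × 314.2 × 6 × 1 / 1000 = 884 kN → 884 / 2 = 442 kN.
Bearing (1.2 l_c t F_u ≤ 2.4 d t F_u): upper limit = 2.4·20·5·430 / 1000 = 103.2 kN.
  Edge l_c = 40 − 22/2 = 29 → r_n = 74.82 kN; interior l_c = 60 − 22 = 38 → r_n = 98.04 kN.
  R_n,bearing = 2·74.82 + 4·98.04 = 541.8 kN → 541.8 / 2 = 271 kN.
Bearing governs: 271 kN.

271 kN (bearing governs)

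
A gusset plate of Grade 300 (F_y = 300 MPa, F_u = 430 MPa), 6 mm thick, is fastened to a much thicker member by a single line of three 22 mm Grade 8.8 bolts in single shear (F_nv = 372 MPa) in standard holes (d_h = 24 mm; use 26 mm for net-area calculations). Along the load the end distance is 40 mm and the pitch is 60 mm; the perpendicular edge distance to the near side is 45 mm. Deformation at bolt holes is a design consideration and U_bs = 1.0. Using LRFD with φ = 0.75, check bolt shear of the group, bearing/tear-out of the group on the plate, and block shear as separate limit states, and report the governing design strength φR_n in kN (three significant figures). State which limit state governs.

172 kN (block shear governs)

Bolt shear: A_b = π·22²/4 = 380.1 mm²; R_n = 372 × 380.1 × 3 × 1 / 1000 = 424.2 kN → 0.75 × 424.2 = 318 kN.
Bearing: edge l_c = 28, r_n = 86.69 kN; interior l_c = 36, r_n = 111.5 kN; R_n = 86.69 + 2·111.5 = 309.6 kN → 232 kN.
Block shear: A_gv = 960, A_nv = 570, A_nt = 192 mm²; R_n = min(0.6F_uA_nv, 0.6F_yA_gv) + U_bs·F_u·A_nt = 229.6 kN → 172 kN.
Block shear governs: 172 kN.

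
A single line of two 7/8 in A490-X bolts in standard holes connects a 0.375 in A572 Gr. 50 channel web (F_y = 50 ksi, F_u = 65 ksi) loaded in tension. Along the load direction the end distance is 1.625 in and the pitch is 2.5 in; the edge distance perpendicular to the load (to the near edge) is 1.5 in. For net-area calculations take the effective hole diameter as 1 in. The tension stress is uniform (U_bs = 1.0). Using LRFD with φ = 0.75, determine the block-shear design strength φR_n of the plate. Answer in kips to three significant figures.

47.1 kips

Shear plane L_v = 1.625 + 1·2.5 = 4.125 in; A_gv = 4.125 × 0.375 = 1.547 in².
A_nv = (4.125 − 1.5·1) × 0.375 = 0.9844 in².
A_nt = (1.5 − 0.5·1) × 0.375 = 0.375 in².
0.6 F_u A_nv = 38.39 kips; 0.6 F_y A_gv = 46.41 kips → shear rupture governs the shear term.
R_n = 38.39 + 1.0 × 65 × 0.375 = 62.77 kips.
Design strength φR_n = 0.75 × 62.77 = 47.1 kips.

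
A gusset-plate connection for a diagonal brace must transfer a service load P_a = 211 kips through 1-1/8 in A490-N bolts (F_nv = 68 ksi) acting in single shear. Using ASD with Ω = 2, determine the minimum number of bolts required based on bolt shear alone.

A_b = π·1.125²/4 = 0.994 in².
Per-bolt allowable strength R_n/Ω = 68 × 0.994 × 1 / 2 = 33.8 kips.
n ≥ 211 / 33.8 = 6.243 → use 7 bolts.

7 bolts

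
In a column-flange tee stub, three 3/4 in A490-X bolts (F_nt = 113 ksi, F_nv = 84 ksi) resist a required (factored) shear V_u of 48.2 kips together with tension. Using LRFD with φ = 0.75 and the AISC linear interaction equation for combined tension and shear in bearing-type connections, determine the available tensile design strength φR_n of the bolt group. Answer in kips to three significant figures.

81.2 kips

A_b = π·0.75²/4 = 0.4418 in²; f_rv = 48.2 / (3 × 0.4418) = 36.37 ksi.
F'_nt = 1.3 F_nt − (F_nt / φF_nv) f_rv = 1.3·113 − (113/(0.75·84))·36.37 = 81.67 ksi, capped at F_nt → F'_nt = 81.67 ksi.
R_n = F'_nt · A_b · n = 81.67 × 0.4418 × 3 = 108.2 kips.
Design strength φR_n = 0.75 × 108.2 = 81.2 kips.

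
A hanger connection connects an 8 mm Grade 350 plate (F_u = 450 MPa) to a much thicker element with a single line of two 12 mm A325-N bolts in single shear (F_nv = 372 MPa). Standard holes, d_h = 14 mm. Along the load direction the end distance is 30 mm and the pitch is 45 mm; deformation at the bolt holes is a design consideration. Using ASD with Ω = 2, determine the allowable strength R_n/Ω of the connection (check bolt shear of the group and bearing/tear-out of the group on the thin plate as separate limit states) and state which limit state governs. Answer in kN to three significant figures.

42.1 kN (bolt shear governs)

Bolt shear: A_b = π·12²/4 = 113.1 mm²; R_n = 372 × 113.1 × 2 × 1 / 1000 = 84.14 kN → 84.14 / 2 = 42.1 kN.
Bearing (1.2 l_c t F_u ≤ 2.4 d t F_u): upper limit = 2.4·12·8·450 / 1000 = 103.7 kN.
  Edge l_c = 30 − 14/2 = 23 → r_n = 99.36 kN; interior l_c = 45 − 14 = 31 → r_n = 103.7 kN.
  R_n,bearing = 1·99.36 + 1·103.7 = 203 kN → 203 / 2 = 102 kN.
Bolt shear governs: 42.1 kN.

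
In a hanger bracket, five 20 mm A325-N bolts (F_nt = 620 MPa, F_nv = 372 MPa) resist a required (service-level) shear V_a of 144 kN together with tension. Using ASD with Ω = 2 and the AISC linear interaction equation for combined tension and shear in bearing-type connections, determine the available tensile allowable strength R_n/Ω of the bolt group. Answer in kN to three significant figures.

393 kN

A_b = π·20²/4 = 314.2 mm²; f_rv = 144 × 1000 / (5 × 314.2) = 91.67 MPa.
F'_nt = 1.3 F_nt − (Ω F_nt / F_nv) f_rv = 1.3·620 − (2·620/372)·91.67 = 500.4 MPa, capped at F_nt → F'_nt = 500.4 MPa.
R_n = F'_nt · A_b · n = 500.4 × 314.2 × 5 / 1000 = 786.1 kN.
Allowable strength R_n/Ω = 786.1 / 2 = 393 kN.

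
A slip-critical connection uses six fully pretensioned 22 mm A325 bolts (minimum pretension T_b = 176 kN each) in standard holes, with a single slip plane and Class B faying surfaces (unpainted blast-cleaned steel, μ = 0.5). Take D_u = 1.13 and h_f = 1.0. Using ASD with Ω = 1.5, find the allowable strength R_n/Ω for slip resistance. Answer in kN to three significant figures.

398 kN

R_n = μ · D_u · h_f · T_b · n_s · n_b = 0.5 × 1.13 × 1.0 × 176 × 1 × 6 = 596.6 kN.
Allowable strength R_n/Ω = 596.6 / 1.5 = 398 kN.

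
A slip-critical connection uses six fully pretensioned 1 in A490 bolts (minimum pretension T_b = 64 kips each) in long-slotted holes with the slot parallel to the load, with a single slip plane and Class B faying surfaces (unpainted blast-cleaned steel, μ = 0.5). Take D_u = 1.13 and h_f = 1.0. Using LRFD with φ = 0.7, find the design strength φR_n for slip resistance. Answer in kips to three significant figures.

152 kips

R_n = μ · D_u · h_f · T_b · n_s · n_b = 0.5 × 1.13 × 1.0 × 64 × 1 × 6 = 217 kips.
Design strength φR_n = 0.7 × 217 = 152 kips.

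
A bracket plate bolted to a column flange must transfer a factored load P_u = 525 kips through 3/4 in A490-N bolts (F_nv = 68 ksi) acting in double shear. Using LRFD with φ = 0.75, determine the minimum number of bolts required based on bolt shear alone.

A_b = π·0.75²/4 = 0.4418 in².
Per-bolt design strength φR_n = 0.75 × 68 × 0.4418 × 2 = 45.06 kips.
n ≥ 525 / 45.06 = 11.65 → use 12 bolts.

12 bolts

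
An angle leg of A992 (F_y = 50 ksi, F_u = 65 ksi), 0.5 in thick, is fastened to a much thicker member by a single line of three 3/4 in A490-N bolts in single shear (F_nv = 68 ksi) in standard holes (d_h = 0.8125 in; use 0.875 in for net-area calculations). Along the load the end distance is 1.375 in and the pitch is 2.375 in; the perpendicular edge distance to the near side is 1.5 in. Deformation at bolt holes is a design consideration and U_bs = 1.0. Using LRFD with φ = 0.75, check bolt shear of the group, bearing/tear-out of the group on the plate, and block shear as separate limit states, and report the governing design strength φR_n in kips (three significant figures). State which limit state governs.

67.6 kips (bolt shear governs)

Bolt shear: A_b = π·0.75²/4 = 0.4418 in²; R_n = 68 × 0.4418 × 3 × 1 = 90.12 kips → 0.75 × 90.12 = 67.6 kips.
Bearing: edge l_c = 0.9688, r_n = 37.78 kips; interior l_c = 1.562, r_n = 58.5 kips; R_n = 37.78 + 2·58.5 = 154.8 kips → 116 kips.
Block shear: A_gv = 3.062, A_nv = 1.969, A_nt = 0.5312 in²; R_n = min(0.6F_uA_nv, 0.6F_yA_gv) + U_bs·F_u·A_nt = 111.3 kips → 83.5 kips.
Bolt shear governs: 67.6 kips.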